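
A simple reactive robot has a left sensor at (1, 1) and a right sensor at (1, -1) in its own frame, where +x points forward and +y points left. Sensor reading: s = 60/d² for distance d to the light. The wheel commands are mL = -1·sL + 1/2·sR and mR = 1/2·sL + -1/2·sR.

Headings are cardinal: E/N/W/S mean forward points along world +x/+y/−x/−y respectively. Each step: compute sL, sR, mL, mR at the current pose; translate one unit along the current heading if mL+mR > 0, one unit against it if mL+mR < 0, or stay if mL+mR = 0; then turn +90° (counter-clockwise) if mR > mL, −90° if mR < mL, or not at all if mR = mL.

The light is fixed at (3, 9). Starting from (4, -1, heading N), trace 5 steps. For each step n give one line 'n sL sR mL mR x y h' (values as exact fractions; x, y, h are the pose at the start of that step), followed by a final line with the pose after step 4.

n=0: pose=(4,-1,N); sL=20/27, sR=12/17; mL=-178/459, mR=8/459; mL+mR=-10/27 → advance -1; mR−mL=62/153 → turn +1·90°
n=1: pose=(4,-2,W); sL=5/12, sR=3/5; mL=-7/60, mR=-11/120; mL+mR=-5/24 → advance -1; mR−mL=1/40 → turn +1·90°
n=2: pose=(5,-2,S); sL=20/51, sR=12/29; mL=-274/1479, mR=-16/1479; mL+mR=-10/51 → advance -1; mR−mL=86/493 → turn +1·90°
n=3: pose=(5,-1,E); sL=2/3, sR=6/13; mL=-17/39, mR=4/39; mL+mR=-1/3 → advance -1; mR−mL=7/13 → turn +1·90°
n=4: pose=(4,-1,N); sL=20/27, sR=12/17; mL=-178/459, mR=8/459; mL+mR=-10/27 → advance -1; mR−mL=62/153 → turn +1·90°

0 20/27 12/17 -178/459 8/459 4 -1 N
1 5/12 3/5 -7/60 -11/120 4 -2 W
2 20/51 12/29 -274/1479 -16/1479 5 -2 S
3 2/3 6/13 -17/39 4/39 5 -1 E
4 20/27 12/17 -178/459 8/459 4 -1 N
final 4 -2 W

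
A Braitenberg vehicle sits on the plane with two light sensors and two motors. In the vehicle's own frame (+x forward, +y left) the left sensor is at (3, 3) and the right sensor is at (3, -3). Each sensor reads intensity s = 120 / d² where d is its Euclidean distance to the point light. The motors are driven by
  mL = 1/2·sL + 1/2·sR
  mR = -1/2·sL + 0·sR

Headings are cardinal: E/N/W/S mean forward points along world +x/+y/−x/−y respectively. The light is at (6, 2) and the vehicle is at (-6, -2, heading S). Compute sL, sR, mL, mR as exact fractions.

12/13 60/137 1212/1781 -6/13

left sensor world pos  = (-3, -5); dL² = 130
right sensor world pos = (-9, -5); dR² = 274
sL = 120/130 = 12/13
sR = 120/274 = 60/137
mL = 1/2·sL + 1/2·sR = 1212/1781
mR = -1/2·sL + 0·sR = -6/13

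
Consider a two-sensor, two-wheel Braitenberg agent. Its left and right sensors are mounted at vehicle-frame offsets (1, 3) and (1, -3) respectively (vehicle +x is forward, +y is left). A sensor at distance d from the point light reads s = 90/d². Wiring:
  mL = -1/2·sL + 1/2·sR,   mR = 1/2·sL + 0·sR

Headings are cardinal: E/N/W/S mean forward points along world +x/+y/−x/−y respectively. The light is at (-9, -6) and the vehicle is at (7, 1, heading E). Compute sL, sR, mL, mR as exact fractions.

left sensor world pos  = (8, 4); dL² = 389
right sensor world pos = (8, -2); dR² = 305
sL = 90/389 = 90/389
sR = 90/305 = 18/61
mL = -1/2·sL + 1/2·sR = 756/23729
mR = 1/2·sL + 0·sR = 45/389

90/389 18/61 756/23729 45/389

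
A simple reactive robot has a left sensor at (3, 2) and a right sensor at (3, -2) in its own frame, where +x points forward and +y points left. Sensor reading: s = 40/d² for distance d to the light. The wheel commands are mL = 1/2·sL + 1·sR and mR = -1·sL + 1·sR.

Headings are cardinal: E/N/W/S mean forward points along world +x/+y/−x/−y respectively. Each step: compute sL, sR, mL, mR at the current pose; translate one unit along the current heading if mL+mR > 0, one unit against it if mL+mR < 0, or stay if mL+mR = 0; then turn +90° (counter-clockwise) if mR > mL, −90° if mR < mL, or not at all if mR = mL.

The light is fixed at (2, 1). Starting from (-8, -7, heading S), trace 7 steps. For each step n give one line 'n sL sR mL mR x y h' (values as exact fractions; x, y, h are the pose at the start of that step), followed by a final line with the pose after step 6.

n=0: pose=(-8,-7,S); sL=8/37, sR=8/53; mL=508/1961, mR=-128/1961; mL+mR=380/1961 → advance +1; mR−mL=-12/37 → turn -1·90°
n=1: pose=(-8,-8,W); sL=4/29, sR=20/109; mL=798/3161, mR=144/3161; mL+mR=942/3161 → advance +1; mR−mL=-6/29 → turn -1·90°
n=2: pose=(-9,-8,N); sL=8/41, sR=40/117; mL=2108/4797, mR=704/4797; mL+mR=2812/4797 → advance +1; mR−mL=-12/41 → turn -1·90°
n=3: pose=(-9,-7,E); sL=2/5, sR=10/41; mL=91/205, mR=-32/205; mL+mR=59/205 → advance +1; mR−mL=-3/5 → turn -1·90°
n=4: pose=(-8,-7,S); sL=8/37, sR=8/53; mL=508/1961, mR=-128/1961; mL+mR=380/1961 → advance +1; mR−mL=-12/37 → turn -1·90°
n=5: pose=(-8,-8,W); sL=4/29, sR=20/109; mL=798/3161, mR=144/3161; mL+mR=942/3161 → advance +1; mR−mL=-6/29 → turn -1·90°
n=6: pose=(-9,-8,N); sL=8/41, sR=40/117; mL=2108/4797, mR=704/4797; mL+mR=2812/4797 → advance +1; mR−mL=-12/41 → turn -1·90°

0 8/37 8/53 508/1961 -128/1961 -8 -7 S
1 4/29 20/109 798/3161 144/3161 -8 -8 W
2 8/41 40/117 2108/4797 704/4797 -9 -8 N
3 2/5 10/41 91/205 -32/205 -9 -7 E
4 8/37 8/53 508/1961 -128/1961 -8 -7 S
5 4/29 20/109 798/3161 144/3161 -8 -8 W
6 8/41 40/117 2108/4797 704/4797 -9 -8 N
final -9 -7 E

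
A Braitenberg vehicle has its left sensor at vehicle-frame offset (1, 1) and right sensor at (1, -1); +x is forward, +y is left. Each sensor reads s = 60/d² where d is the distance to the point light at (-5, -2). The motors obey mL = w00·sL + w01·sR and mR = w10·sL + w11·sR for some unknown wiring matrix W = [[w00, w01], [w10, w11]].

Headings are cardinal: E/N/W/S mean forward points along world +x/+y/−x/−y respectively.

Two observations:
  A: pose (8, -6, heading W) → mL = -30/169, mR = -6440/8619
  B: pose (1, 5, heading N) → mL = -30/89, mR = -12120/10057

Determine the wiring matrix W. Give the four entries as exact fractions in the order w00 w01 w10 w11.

obs A: pose=(8,-6,W) → sL=60/169, sR=20/51, mL=-30/169, mR=-6440/8619
obs B: pose=(1,5,N) → sL=60/89, sR=60/113, mL=-30/89, mR=-12120/10057
sensor matrix S = [[60/169, 20/51], [60/89, 60/113]]; det S = -2192000/28893761
solve [mL_A; mL_B] = S·[w00; w01] and [mR_A; mR_B] = S·[w10; w11]:
  w00 = -1/2, w01 = 0, w10 = -1, w11 = -1

-1/2 0 -1 -1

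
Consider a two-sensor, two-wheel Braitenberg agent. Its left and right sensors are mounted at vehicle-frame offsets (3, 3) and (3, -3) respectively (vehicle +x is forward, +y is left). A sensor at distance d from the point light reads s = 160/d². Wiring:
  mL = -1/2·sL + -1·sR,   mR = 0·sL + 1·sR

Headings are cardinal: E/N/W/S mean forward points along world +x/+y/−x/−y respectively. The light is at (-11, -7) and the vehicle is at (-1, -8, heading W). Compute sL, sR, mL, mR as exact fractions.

left sensor world pos  = (-4, -11); dL² = 65
right sensor world pos = (-4, -5); dR² = 53
sL = 160/65 = 32/13
sR = 160/53 = 160/53
mL = -1/2·sL + -1·sR = -2928/689
mR = 0·sL + 1·sR = 160/53

32/13 160/53 -2928/689 160/53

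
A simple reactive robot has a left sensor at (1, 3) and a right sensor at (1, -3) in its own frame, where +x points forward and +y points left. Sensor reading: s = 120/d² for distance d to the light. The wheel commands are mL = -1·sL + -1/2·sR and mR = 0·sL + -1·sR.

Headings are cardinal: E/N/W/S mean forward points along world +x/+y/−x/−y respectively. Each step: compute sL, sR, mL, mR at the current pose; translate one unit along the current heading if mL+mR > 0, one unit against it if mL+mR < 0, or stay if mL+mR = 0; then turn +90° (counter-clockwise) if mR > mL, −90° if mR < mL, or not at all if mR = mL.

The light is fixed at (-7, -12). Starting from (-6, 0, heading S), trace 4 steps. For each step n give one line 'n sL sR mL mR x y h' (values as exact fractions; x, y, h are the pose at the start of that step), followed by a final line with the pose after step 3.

n=0: pose=(-6,0,S); sL=120/137, sR=24/25; mL=-4644/3425, mR=-24/25; mL+mR=-7932/3425 → advance -1; mR−mL=1356/3425 → turn +1·90°
n=1: pose=(-6,1,E); sL=6/13, sR=15/13; mL=-27/26, mR=-15/13; mL+mR=-57/26 → advance -1; mR−mL=-3/26 → turn -1·90°
n=2: pose=(-7,1,S); sL=40/51, sR=40/51; mL=-20/17, mR=-40/51; mL+mR=-100/51 → advance -1; mR−mL=20/51 → turn +1·90°
n=3: pose=(-7,2,E); sL=12/29, sR=60/61; mL=-1602/1769, mR=-60/61; mL+mR=-3342/1769 → advance -1; mR−mL=-138/1769 → turn -1·90°

0 120/137 24/25 -4644/3425 -24/25 -6 0 S
1 6/13 15/13 -27/26 -15/13 -6 1 E
2 40/51 40/51 -20/17 -40/51 -7 1 S
3 12/29 60/61 -1602/1769 -60/61 -7 2 E
final -8 2 S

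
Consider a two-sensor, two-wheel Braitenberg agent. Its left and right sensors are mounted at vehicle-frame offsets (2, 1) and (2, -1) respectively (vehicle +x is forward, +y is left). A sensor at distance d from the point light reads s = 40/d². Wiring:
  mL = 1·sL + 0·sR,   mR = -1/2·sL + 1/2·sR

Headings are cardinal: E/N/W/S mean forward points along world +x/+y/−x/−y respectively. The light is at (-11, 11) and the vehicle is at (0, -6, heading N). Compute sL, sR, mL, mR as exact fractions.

left sensor world pos  = (-1, -4); dL² = 325
right sensor world pos = (1, -4); dR² = 369
sL = 40/325 = 8/65
sR = 40/369 = 40/369
mL = 1·sL + 0·sR = 8/65
mR = -1/2·sL + 1/2·sR = -176/23985

8/65 40/369 8/65 -176/23985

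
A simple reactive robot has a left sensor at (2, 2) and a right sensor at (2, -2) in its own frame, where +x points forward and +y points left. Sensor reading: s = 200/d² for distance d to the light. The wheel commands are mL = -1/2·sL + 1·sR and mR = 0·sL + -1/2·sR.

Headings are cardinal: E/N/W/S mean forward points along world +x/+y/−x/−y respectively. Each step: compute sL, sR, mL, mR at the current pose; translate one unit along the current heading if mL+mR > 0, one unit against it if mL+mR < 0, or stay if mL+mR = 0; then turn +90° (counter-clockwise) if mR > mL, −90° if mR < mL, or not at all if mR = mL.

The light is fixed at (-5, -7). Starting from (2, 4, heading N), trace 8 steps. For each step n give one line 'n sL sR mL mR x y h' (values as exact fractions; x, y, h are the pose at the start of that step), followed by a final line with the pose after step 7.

n=0: pose=(2,4,N); sL=100/97, sR=4/5; mL=138/485, mR=-2/5; mL+mR=-56/485 → advance -1; mR−mL=-332/485 → turn -1·90°
n=1: pose=(2,3,E); sL=8/9, sR=40/29; mL=244/261, mR=-20/29; mL+mR=64/261 → advance +1; mR−mL=-424/261 → turn -1·90°
n=2: pose=(3,3,S); sL=50/41, sR=2; mL=57/41, mR=-1; mL+mR=16/41 → advance +1; mR−mL=-98/41 → turn -1·90°
n=3: pose=(3,2,W); sL=40/17, sR=200/157; mL=260/2669, mR=-100/157; mL+mR=-1440/2669 → advance -1; mR−mL=-1960/2669 → turn -1·90°
n=4: pose=(4,2,N); sL=20/17, sR=100/121; mL=490/2057, mR=-50/121; mL+mR=-360/2057 → advance -1; mR−mL=-1340/2057 → turn -1·90°
n=5: pose=(4,1,E); sL=200/221, sR=200/157; mL=28500/34697, mR=-100/157; mL+mR=6400/34697 → advance +1; mR−mL=-50600/34697 → turn -1·90°
n=6: pose=(5,1,S); sL=10/9, sR=2; mL=13/9, mR=-1; mL+mR=4/9 → advance +1; mR−mL=-22/9 → turn -1·90°
n=7: pose=(5,0,W); sL=200/89, sR=40/29; mL=660/2581, mR=-20/29; mL+mR=-1120/2581 → advance -1; mR−mL=-2440/2581 → turn -1·90°

0 100/97 4/5 138/485 -2/5 2 4 N
1 8/9 40/29 244/261 -20/29 2 3 E
2 50/41 2 57/41 -1 3 3 S
3 40/17 200/157 260/2669 -100/157 3 2 W
4 20/17 100/121 490/2057 -50/121 4 2 N
5 200/221 200/157 28500/34697 -100/157 4 1 E
6 10/9 2 13/9 -1 5 1 S
7 200/89 40/29 660/2581 -20/29 5 0 W
final 6 0 N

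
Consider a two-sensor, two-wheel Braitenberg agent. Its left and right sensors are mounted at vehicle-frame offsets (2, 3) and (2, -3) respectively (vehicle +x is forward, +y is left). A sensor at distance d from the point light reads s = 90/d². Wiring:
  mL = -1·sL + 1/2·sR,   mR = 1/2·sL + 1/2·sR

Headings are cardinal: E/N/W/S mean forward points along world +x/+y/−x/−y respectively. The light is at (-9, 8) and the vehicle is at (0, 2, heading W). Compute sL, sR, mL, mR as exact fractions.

9/13 45/29 63/754 423/377

left sensor world pos  = (-2, -1); dL² = 130
right sensor world pos = (-2, 5); dR² = 58
sL = 90/130 = 9/13
sR = 90/58 = 45/29
mL = -1·sL + 1/2·sR = 63/754
mR = 1/2·sL + 1/2·sR = 423/377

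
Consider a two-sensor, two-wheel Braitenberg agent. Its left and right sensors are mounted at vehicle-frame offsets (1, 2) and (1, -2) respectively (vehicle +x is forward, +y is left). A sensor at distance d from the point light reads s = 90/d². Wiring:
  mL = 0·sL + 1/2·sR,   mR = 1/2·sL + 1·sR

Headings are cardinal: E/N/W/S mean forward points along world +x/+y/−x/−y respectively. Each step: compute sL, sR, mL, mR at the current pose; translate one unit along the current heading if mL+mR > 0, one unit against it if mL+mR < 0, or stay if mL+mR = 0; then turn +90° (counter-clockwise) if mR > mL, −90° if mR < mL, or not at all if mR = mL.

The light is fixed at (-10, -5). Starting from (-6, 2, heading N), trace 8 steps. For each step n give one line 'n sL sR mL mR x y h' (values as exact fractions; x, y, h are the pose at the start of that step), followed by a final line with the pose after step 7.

0 45/34 9/10 9/20 531/340 -6 2 N
1 2 90/109 45/109 199/109 -6 3 W
2 45/37 9/5 9/10 891/370 -7 3 S
3 90/97 90/41 45/41 10575/3977 -7 2 E
4 45/34 9/10 9/20 531/340 -6 2 N
5 2 90/109 45/109 199/109 -6 3 W
6 45/37 9/5 9/10 891/370 -7 3 S
7 90/97 90/41 45/41 10575/3977 -7 2 E
final -6 2 N

n=0: pose=(-6,2,N); sL=45/34, sR=9/10; mL=9/20, mR=531/340; mL+mR=171/85 → advance +1; mR−mL=189/170 → turn +1·90°
n=1: pose=(-6,3,W); sL=2, sR=90/109; mL=45/109, mR=199/109; mL+mR=244/109 → advance +1; mR−mL=154/109 → turn +1·90°
n=2: pose=(-7,3,S); sL=45/37, sR=9/5; mL=9/10, mR=891/370; mL+mR=612/185 → advance +1; mR−mL=279/185 → turn +1·90°
n=3: pose=(-7,2,E); sL=90/97, sR=90/41; mL=45/41, mR=10575/3977; mL+mR=14940/3977 → advance +1; mR−mL=6210/3977 → turn +1·90°
n=4: pose=(-6,2,N); sL=45/34, sR=9/10; mL=9/20, mR=531/340; mL+mR=171/85 → advance +1; mR−mL=189/170 → turn +1·90°
n=5: pose=(-6,3,W); sL=2, sR=90/109; mL=45/109, mR=199/109; mL+mR=244/109 → advance +1; mR−mL=154/109 → turn +1·90°
n=6: pose=(-7,3,S); sL=45/37, sR=9/5; mL=9/10, mR=891/370; mL+mR=612/185 → advance +1; mR−mL=279/185 → turn +1·90°
n=7: pose=(-7,2,E); sL=90/97, sR=90/41; mL=45/41, mR=10575/3977; mL+mR=14940/3977 → advance +1; mR−mL=6210/3977 → turn +1·90°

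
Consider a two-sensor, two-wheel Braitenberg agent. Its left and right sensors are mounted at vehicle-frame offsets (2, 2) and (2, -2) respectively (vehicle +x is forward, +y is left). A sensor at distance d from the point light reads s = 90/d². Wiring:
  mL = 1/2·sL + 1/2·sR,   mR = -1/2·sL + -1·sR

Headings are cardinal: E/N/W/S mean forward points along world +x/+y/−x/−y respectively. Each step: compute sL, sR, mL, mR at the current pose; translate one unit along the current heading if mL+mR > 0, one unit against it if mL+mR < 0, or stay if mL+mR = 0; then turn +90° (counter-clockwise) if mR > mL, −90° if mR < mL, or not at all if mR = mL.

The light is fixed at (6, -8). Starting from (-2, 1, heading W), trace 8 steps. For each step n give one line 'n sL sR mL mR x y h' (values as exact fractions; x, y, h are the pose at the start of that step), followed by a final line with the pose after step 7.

0 90/149 90/221 16650/32929 -23355/32929 -2 1 W
1 45/101 45/73 3915/7373 -12375/14746 -1 1 N
2 18/25 90/61 1674/1525 -2799/1525 -1 0 E
3 5/4 45/68 65/68 -175/136 -2 0 S
4 90/149 90/221 16650/32929 -23355/32929 -2 1 W
5 45/101 45/73 3915/7373 -12375/14746 -1 1 N
6 18/25 90/61 1674/1525 -2799/1525 -1 0 E
7 5/4 45/68 65/68 -175/136 -2 0 S
final -2 1 W

n=0: pose=(-2,1,W); sL=90/149, sR=90/221; mL=16650/32929, mR=-23355/32929; mL+mR=-45/221 → advance -1; mR−mL=-40005/32929 → turn -1·90°
n=1: pose=(-1,1,N); sL=45/101, sR=45/73; mL=3915/7373, mR=-12375/14746; mL+mR=-45/146 → advance -1; mR−mL=-20205/14746 → turn -1·90°
n=2: pose=(-1,0,E); sL=18/25, sR=90/61; mL=1674/1525, mR=-2799/1525; mL+mR=-45/61 → advance -1; mR−mL=-4473/1525 → turn -1·90°
n=3: pose=(-2,0,S); sL=5/4, sR=45/68; mL=65/68, mR=-175/136; mL+mR=-45/136 → advance -1; mR−mL=-305/136 → turn -1·90°
n=4: pose=(-2,1,W); sL=90/149, sR=90/221; mL=16650/32929, mR=-23355/32929; mL+mR=-45/221 → advance -1; mR−mL=-40005/32929 → turn -1·90°
n=5: pose=(-1,1,N); sL=45/101, sR=45/73; mL=3915/7373, mR=-12375/14746; mL+mR=-45/146 → advance -1; mR−mL=-20205/14746 → turn -1·90°
n=6: pose=(-1,0,E); sL=18/25, sR=90/61; mL=1674/1525, mR=-2799/1525; mL+mR=-45/61 → advance -1; mR−mL=-4473/1525 → turn -1·90°
n=7: pose=(-2,0,S); sL=5/4, sR=45/68; mL=65/68, mR=-175/136; mL+mR=-45/136 → advance -1; mR−mL=-305/136 → turn -1·90°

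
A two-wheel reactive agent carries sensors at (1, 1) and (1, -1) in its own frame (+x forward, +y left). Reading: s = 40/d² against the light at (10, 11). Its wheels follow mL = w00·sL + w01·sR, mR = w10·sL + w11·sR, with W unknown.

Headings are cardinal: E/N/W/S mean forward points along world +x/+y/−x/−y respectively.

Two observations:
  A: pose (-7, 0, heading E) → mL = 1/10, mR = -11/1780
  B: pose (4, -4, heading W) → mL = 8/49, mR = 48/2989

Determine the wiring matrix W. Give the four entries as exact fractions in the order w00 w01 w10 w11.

obs A: pose=(-7,0,E) → sL=10/89, sR=1/10, mL=1/10, mR=-11/1780
obs B: pose=(4,-4,W) → sL=8/61, sR=8/49, mL=8/49, mR=48/2989
sensor matrix S = [[10/89, 1/10], [8/61, 8/49]]; det S = 6956/1330105
solve [mL_A; mL_B] = S·[w00; w01] and [mR_A; mR_B] = S·[w10; w11]:
  w00 = 0, w01 = 1, w10 = -1/2, w11 = 1/2

0 1 -1/2 1/2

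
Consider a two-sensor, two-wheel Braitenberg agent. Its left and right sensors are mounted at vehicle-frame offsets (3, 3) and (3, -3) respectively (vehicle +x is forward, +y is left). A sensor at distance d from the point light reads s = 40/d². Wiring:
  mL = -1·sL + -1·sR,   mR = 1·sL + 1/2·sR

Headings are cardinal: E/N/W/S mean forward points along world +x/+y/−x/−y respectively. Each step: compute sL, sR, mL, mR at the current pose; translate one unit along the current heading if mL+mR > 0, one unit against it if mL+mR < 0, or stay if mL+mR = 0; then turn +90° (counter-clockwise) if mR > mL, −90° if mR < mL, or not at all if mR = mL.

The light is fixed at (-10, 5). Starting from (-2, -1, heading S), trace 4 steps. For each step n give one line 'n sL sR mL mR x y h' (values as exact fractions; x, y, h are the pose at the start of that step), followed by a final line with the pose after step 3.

0 20/101 20/53 -3080/5353 2070/5353 -2 -1 S
1 8/25 8/37 -496/925 396/925 -2 0 E
2 2 5/13 -31/13 57/26 -3 0 N
3 40/97 8/5 -976/485 588/485 -3 -1 W
final -2 -1 S

n=0: pose=(-2,-1,S); sL=20/101, sR=20/53; mL=-3080/5353, mR=2070/5353; mL+mR=-10/53 → advance -1; mR−mL=5150/5353 → turn +1·90°
n=1: pose=(-2,0,E); sL=8/25, sR=8/37; mL=-496/925, mR=396/925; mL+mR=-4/37 → advance -1; mR−mL=892/925 → turn +1·90°
n=2: pose=(-3,0,N); sL=2, sR=5/13; mL=-31/13, mR=57/26; mL+mR=-5/26 → advance -1; mR−mL=119/26 → turn +1·90°
n=3: pose=(-3,-1,W); sL=40/97, sR=8/5; mL=-976/485, mR=588/485; mL+mR=-4/5 → advance -1; mR−mL=1564/485 → turn +1·90°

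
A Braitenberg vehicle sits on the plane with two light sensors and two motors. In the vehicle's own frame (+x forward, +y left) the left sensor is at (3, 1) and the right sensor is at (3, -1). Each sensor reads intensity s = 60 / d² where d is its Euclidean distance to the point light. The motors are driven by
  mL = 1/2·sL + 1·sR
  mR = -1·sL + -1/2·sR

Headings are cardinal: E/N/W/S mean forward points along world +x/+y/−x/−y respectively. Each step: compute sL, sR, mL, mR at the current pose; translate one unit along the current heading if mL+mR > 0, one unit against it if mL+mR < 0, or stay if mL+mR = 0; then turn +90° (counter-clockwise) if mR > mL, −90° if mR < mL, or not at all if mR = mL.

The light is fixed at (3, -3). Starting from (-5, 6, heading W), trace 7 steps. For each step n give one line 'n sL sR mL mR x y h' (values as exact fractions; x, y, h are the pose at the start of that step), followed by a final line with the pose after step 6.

0 12/37 60/221 3546/8177 -3762/8177 -5 6 W
1 15/52 1/3 149/312 -71/156 -4 6 N
2 60/137 60/97 11130/13289 -9930/13289 -4 7 E
3 30/37 30/49 1845/1813 -2025/1813 -3 7 S
4 60/181 4/15 1174/2715 -1262/2715 -3 8 W
5 15/58 15/53 2535/6148 -615/1537 -2 8 N
6 60/173 12/25 2826/4325 -2538/4325 -2 9 E
final -1 9 S

n=0: pose=(-5,6,W); sL=12/37, sR=60/221; mL=3546/8177, mR=-3762/8177; mL+mR=-216/8177 → advance -1; mR−mL=-7308/8177 → turn -1·90°
n=1: pose=(-4,6,N); sL=15/52, sR=1/3; mL=149/312, mR=-71/156; mL+mR=7/312 → advance +1; mR−mL=-97/104 → turn -1·90°
n=2: pose=(-4,7,E); sL=60/137, sR=60/97; mL=11130/13289, mR=-9930/13289; mL+mR=1200/13289 → advance +1; mR−mL=-21060/13289 → turn -1·90°
n=3: pose=(-3,7,S); sL=30/37, sR=30/49; mL=1845/1813, mR=-2025/1813; mL+mR=-180/1813 → advance -1; mR−mL=-3870/1813 → turn -1·90°
n=4: pose=(-3,8,W); sL=60/181, sR=4/15; mL=1174/2715, mR=-1262/2715; mL+mR=-88/2715 → advance -1; mR−mL=-812/905 → turn -1·90°
n=5: pose=(-2,8,N); sL=15/58, sR=15/53; mL=2535/6148, mR=-615/1537; mL+mR=75/6148 → advance +1; mR−mL=-4995/6148 → turn -1·90°
n=6: pose=(-2,9,E); sL=60/173, sR=12/25; mL=2826/4325, mR=-2538/4325; mL+mR=288/4325 → advance +1; mR−mL=-5364/4325 → turn -1·90°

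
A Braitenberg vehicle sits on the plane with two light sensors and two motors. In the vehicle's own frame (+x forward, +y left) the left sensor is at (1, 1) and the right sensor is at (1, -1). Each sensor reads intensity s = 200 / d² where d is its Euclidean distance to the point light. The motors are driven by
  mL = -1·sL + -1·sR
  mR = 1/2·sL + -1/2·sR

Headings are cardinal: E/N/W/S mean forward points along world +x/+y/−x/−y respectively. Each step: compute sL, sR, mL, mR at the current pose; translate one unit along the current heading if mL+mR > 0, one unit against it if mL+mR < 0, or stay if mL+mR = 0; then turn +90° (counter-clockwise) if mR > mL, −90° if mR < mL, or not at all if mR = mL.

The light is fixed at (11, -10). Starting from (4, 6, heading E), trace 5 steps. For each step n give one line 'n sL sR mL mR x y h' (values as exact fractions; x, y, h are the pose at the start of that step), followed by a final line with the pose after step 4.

n=0: pose=(4,6,E); sL=8/13, sR=200/261; mL=-4688/3393, mR=-256/3393; mL+mR=-1648/1131 → advance -1; mR−mL=4432/3393 → turn +1·90°
n=1: pose=(3,6,N); sL=20/37, sR=100/169; mL=-7080/6253, mR=-160/6253; mL+mR=-7240/6253 → advance -1; mR−mL=6920/6253 → turn +1·90°
n=2: pose=(3,5,W); sL=200/277, sR=200/337; mL=-122800/93349, mR=6000/93349; mL+mR=-116800/93349 → advance -1; mR−mL=128800/93349 → turn +1·90°
n=3: pose=(4,5,S); sL=25/29, sR=10/13; mL=-615/377, mR=35/754; mL+mR=-1195/754 → advance -1; mR−mL=1265/754 → turn +1·90°
n=4: pose=(4,6,E); sL=8/13, sR=200/261; mL=-4688/3393, mR=-256/3393; mL+mR=-1648/1131 → advance -1; mR−mL=4432/3393 → turn +1·90°

0 8/13 200/261 -4688/3393 -256/3393 4 6 E
1 20/37 100/169 -7080/6253 -160/6253 3 6 N
2 200/277 200/337 -122800/93349 6000/93349 3 5 W
3 25/29 10/13 -615/377 35/754 4 5 S
4 8/13 200/261 -4688/3393 -256/3393 4 6 E
final 3 6 N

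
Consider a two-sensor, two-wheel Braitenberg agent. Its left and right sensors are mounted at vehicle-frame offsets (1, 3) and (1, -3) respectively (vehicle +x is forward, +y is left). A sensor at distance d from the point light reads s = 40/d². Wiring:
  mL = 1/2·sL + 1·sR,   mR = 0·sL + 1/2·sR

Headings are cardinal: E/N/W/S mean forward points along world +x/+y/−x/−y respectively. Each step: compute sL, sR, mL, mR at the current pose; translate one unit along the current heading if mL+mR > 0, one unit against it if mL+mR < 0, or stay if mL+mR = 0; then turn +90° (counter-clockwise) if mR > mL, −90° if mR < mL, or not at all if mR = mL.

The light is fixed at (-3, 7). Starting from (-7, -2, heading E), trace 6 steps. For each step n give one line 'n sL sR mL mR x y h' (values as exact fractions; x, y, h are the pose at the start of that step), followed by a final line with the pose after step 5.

0 8/9 40/153 12/17 20/153 -7 -2 E
1 2/5 5/17 42/85 5/34 -6 -2 S
2 8/37 8/13 348/481 4/13 -6 -3 W
3 4/13 20/41 342/533 10/41 -7 -3 N
4 8/9 40/153 12/17 20/153 -7 -2 E
5 2/5 5/17 42/85 5/34 -6 -2 S
final -6 -3 W

n=0: pose=(-7,-2,E); sL=8/9, sR=40/153; mL=12/17, mR=20/153; mL+mR=128/153 → advance +1; mR−mL=-88/153 → turn -1·90°
n=1: pose=(-6,-2,S); sL=2/5, sR=5/17; mL=42/85, mR=5/34; mL+mR=109/170 → advance +1; mR−mL=-59/170 → turn -1·90°
n=2: pose=(-6,-3,W); sL=8/37, sR=8/13; mL=348/481, mR=4/13; mL+mR=496/481 → advance +1; mR−mL=-200/481 → turn -1·90°
n=3: pose=(-7,-3,N); sL=4/13, sR=20/41; mL=342/533, mR=10/41; mL+mR=472/533 → advance +1; mR−mL=-212/533 → turn -1·90°
n=4: pose=(-7,-2,E); sL=8/9, sR=40/153; mL=12/17, mR=20/153; mL+mR=128/153 → advance +1; mR−mL=-88/153 → turn -1·90°
n=5: pose=(-6,-2,S); sL=2/5, sR=5/17; mL=42/85, mR=5/34; mL+mR=109/170 → advance +1; mR−mL=-59/170 → turn -1·90°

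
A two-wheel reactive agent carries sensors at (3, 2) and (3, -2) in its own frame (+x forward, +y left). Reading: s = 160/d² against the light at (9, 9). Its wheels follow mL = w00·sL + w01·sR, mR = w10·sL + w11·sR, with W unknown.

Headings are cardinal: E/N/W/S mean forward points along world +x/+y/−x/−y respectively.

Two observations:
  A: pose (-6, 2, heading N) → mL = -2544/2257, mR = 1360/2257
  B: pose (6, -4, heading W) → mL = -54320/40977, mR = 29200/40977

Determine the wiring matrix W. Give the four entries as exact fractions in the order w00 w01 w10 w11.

obs A: pose=(-6,2,N) → sL=32/61, sR=32/37, mL=-2544/2257, mR=1360/2257
obs B: pose=(6,-4,W) → sL=160/261, sR=160/157, mL=-54320/40977, mR=29200/40977
sensor matrix S = [[32/61, 32/37], [160/261, 160/157]]; det S = 409600/92485089
solve [mL_A; mL_B] = S·[w00; w01] and [mR_A; mR_B] = S·[w10; w11]:
  w00 = -1/2, w01 = -1, w10 = -1/2, w11 = 1

-1/2 -1 -1/2 1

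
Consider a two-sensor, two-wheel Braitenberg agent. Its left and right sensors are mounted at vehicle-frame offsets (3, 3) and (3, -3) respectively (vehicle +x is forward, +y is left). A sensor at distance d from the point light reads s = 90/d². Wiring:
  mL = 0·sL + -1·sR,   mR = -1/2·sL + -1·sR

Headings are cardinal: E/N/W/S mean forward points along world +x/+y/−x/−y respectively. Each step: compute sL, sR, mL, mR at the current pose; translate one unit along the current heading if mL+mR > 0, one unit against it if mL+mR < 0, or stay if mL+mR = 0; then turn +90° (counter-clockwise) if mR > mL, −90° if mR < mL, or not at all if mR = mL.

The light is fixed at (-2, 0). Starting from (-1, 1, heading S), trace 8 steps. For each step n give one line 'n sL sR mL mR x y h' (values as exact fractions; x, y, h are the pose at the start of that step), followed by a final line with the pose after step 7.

0 9/2 45/4 -45/4 -27/2 -1 1 S
1 18 90/29 -90/29 -351/29 -1 2 W
2 45/13 9/5 -9/5 -459/130 0 2 N
3 90/41 90/29 -90/29 -4995/1189 0 1 E
4 9/2 45/4 -45/4 -27/2 -1 1 S
5 18 90/29 -90/29 -351/29 -1 2 W
6 45/13 9/5 -9/5 -459/130 0 2 N
7 90/41 90/29 -90/29 -4995/1189 0 1 E
final -1 1 S

n=0: pose=(-1,1,S); sL=9/2, sR=45/4; mL=-45/4, mR=-27/2; mL+mR=-99/4 → advance -1; mR−mL=-9/4 → turn -1·90°
n=1: pose=(-1,2,W); sL=18, sR=90/29; mL=-90/29, mR=-351/29; mL+mR=-441/29 → advance -1; mR−mL=-9 → turn -1·90°
n=2: pose=(0,2,N); sL=45/13, sR=9/5; mL=-9/5, mR=-459/130; mL+mR=-693/130 → advance -1; mR−mL=-45/26 → turn -1·90°
n=3: pose=(0,1,E); sL=90/41, sR=90/29; mL=-90/29, mR=-4995/1189; mL+mR=-8685/1189 → advance -1; mR−mL=-45/41 → turn -1·90°
n=4: pose=(-1,1,S); sL=9/2, sR=45/4; mL=-45/4, mR=-27/2; mL+mR=-99/4 → advance -1; mR−mL=-9/4 → turn -1·90°
n=5: pose=(-1,2,W); sL=18, sR=90/29; mL=-90/29, mR=-351/29; mL+mR=-441/29 → advance -1; mR−mL=-9 → turn -1·90°
n=6: pose=(0,2,N); sL=45/13, sR=9/5; mL=-9/5, mR=-459/130; mL+mR=-693/130 → advance -1; mR−mL=-45/26 → turn -1·90°
n=7: pose=(0,1,E); sL=90/41, sR=90/29; mL=-90/29, mR=-4995/1189; mL+mR=-8685/1189 → advance -1; mR−mL=-45/41 → turn -1·90°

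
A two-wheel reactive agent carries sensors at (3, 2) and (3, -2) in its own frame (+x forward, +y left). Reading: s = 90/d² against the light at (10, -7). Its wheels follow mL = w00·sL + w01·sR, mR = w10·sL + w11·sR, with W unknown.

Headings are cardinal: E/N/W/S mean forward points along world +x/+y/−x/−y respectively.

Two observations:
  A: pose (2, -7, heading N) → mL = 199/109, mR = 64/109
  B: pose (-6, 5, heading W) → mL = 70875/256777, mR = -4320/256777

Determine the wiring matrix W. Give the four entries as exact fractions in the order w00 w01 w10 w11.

obs A: pose=(2,-7,N) → sL=90/109, sR=2, mL=199/109, mR=64/109
obs B: pose=(-6,5,W) → sL=90/461, sR=90/557, mL=70875/256777, mR=-4320/256777
sensor matrix S = [[90/109, 2], [90/461, 90/557]]; det S = -7194240/27988693
solve [mL_A; mL_B] = S·[w00; w01] and [mR_A; mR_B] = S·[w10; w11]:
  w00 = 1, w01 = 1/2, w10 = -1/2, w11 = 1/2

1 1/2 -1/2 1/2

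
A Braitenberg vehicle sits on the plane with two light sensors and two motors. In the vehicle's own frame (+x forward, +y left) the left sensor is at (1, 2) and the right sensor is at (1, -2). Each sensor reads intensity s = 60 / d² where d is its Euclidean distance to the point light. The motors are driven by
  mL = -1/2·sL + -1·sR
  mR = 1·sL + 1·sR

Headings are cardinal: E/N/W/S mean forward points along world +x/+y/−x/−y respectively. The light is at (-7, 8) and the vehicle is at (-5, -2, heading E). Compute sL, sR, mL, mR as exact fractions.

60/73 20/51 -2990/3723 4520/3723

left sensor world pos  = (-4, 0); dL² = 73
right sensor world pos = (-4, -4); dR² = 153
sL = 60/73 = 60/73
sR = 60/153 = 20/51
mL = -1/2·sL + -1·sR = -2990/3723
mR = 1·sL + 1·sR = 4520/3723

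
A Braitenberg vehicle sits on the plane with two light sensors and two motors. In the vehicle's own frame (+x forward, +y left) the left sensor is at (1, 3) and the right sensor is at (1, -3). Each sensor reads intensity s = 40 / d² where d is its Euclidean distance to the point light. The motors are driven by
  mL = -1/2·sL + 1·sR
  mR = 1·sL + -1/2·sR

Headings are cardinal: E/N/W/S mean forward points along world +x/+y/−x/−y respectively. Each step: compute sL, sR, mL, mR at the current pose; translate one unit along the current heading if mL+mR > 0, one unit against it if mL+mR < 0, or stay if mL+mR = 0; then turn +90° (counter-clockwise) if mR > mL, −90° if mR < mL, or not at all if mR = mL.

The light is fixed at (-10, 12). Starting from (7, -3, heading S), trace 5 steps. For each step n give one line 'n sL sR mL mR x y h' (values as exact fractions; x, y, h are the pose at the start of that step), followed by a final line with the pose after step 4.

0 5/82 10/113 1075/18532 155/9266 7 -3 S
1 40/617 8/85 3236/52445 932/52445 7 -4 W
2 20/197 20/293 1010/57721 3890/57721 6 -4 N
3 40/549 40/369 180/2501 140/7503 6 -3 W
4 2/17 1/13 4/221 35/442 5 -3 N
final 5 -2 W

n=0: pose=(7,-3,S); sL=5/82, sR=10/113; mL=1075/18532, mR=155/9266; mL+mR=1385/18532 → advance +1; mR−mL=-765/18532 → turn -1·90°
n=1: pose=(7,-4,W); sL=40/617, sR=8/85; mL=3236/52445, mR=932/52445; mL+mR=4168/52445 → advance +1; mR−mL=-2304/52445 → turn -1·90°
n=2: pose=(6,-4,N); sL=20/197, sR=20/293; mL=1010/57721, mR=3890/57721; mL+mR=4900/57721 → advance +1; mR−mL=2880/57721 → turn +1·90°
n=3: pose=(6,-3,W); sL=40/549, sR=40/369; mL=180/2501, mR=140/7503; mL+mR=680/7503 → advance +1; mR−mL=-400/7503 → turn -1·90°
n=4: pose=(5,-3,N); sL=2/17, sR=1/13; mL=4/221, mR=35/442; mL+mR=43/442 → advance +1; mR−mL=27/442 → turn +1·90°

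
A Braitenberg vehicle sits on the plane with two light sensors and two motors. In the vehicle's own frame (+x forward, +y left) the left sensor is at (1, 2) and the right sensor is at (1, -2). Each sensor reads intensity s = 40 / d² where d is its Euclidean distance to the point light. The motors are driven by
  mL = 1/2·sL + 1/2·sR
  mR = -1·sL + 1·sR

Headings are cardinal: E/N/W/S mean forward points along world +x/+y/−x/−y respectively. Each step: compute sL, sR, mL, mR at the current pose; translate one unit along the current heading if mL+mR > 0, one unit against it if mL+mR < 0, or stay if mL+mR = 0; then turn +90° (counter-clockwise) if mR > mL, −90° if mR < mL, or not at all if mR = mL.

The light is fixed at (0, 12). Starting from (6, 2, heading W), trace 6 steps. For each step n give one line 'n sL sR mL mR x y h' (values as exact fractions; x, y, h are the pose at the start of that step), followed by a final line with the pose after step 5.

0 40/169 40/89 5160/15041 3200/15041 6 2 W
1 4/9 4/13 44/117 -16/117 5 2 N
2 8/17 40/157 968/2669 -576/2669 5 3 E
3 10/41 10/29 350/1189 120/1189 6 3 S
4 40/169 40/89 5160/15041 3200/15041 6 2 W
5 4/9 4/13 44/117 -16/117 5 2 N
final 5 3 E

n=0: pose=(6,2,W); sL=40/169, sR=40/89; mL=5160/15041, mR=3200/15041; mL+mR=8360/15041 → advance +1; mR−mL=-1960/15041 → turn -1·90°
n=1: pose=(5,2,N); sL=4/9, sR=4/13; mL=44/117, mR=-16/117; mL+mR=28/117 → advance +1; mR−mL=-20/39 → turn -1·90°
n=2: pose=(5,3,E); sL=8/17, sR=40/157; mL=968/2669, mR=-576/2669; mL+mR=392/2669 → advance +1; mR−mL=-1544/2669 → turn -1·90°
n=3: pose=(6,3,S); sL=10/41, sR=10/29; mL=350/1189, mR=120/1189; mL+mR=470/1189 → advance +1; mR−mL=-230/1189 → turn -1·90°
n=4: pose=(6,2,W); sL=40/169, sR=40/89; mL=5160/15041, mR=3200/15041; mL+mR=8360/15041 → advance +1; mR−mL=-1960/15041 → turn -1·90°
n=5: pose=(5,2,N); sL=4/9, sR=4/13; mL=44/117, mR=-16/117; mL+mR=28/117 → advance +1; mR−mL=-20/39 → turn -1·90°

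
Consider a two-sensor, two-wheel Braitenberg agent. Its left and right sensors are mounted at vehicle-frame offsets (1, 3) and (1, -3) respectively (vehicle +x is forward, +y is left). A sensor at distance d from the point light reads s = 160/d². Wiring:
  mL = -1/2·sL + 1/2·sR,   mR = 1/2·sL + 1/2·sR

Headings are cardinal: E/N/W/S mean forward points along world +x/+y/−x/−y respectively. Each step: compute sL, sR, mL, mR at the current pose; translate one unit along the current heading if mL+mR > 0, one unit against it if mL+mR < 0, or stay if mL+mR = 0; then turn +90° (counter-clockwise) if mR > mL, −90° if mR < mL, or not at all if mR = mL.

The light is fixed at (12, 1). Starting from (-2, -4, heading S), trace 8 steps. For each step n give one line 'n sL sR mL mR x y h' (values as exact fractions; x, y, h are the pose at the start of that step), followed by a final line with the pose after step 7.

n=0: pose=(-2,-4,S); sL=160/157, sR=32/65; mL=-2688/10205, mR=7712/10205; mL+mR=32/65 → advance +1; mR−mL=160/157 → turn +1·90°
n=1: pose=(-2,-5,E); sL=80/89, sR=16/25; mL=-288/2225, mR=1712/2225; mL+mR=16/25 → advance +1; mR−mL=80/89 → turn +1·90°
n=2: pose=(-1,-5,N); sL=160/281, sR=32/25; mL=2496/7025, mR=6496/7025; mL+mR=32/25 → advance +1; mR−mL=160/281 → turn +1·90°
n=3: pose=(-1,-4,W); sL=8/13, sR=4/5; mL=6/65, mR=46/65; mL+mR=4/5 → advance +1; mR−mL=8/13 → turn +1·90°
n=4: pose=(-2,-4,S); sL=160/157, sR=32/65; mL=-2688/10205, mR=7712/10205; mL+mR=32/65 → advance +1; mR−mL=160/157 → turn +1·90°
n=5: pose=(-2,-5,E); sL=80/89, sR=16/25; mL=-288/2225, mR=1712/2225; mL+mR=16/25 → advance +1; mR−mL=80/89 → turn +1·90°
n=6: pose=(-1,-5,N); sL=160/281, sR=32/25; mL=2496/7025, mR=6496/7025; mL+mR=32/25 → advance +1; mR−mL=160/281 → turn +1·90°
n=7: pose=(-1,-4,W); sL=8/13, sR=4/5; mL=6/65, mR=46/65; mL+mR=4/5 → advance +1; mR−mL=8/13 → turn +1·90°

0 160/157 32/65 -2688/10205 7712/10205 -2 -4 S
1 80/89 16/25 -288/2225 1712/2225 -2 -5 E
2 160/281 32/25 2496/7025 6496/7025 -1 -5 N
3 8/13 4/5 6/65 46/65 -1 -4 W
4 160/157 32/65 -2688/10205 7712/10205 -2 -4 S
5 80/89 16/25 -288/2225 1712/2225 -2 -5 E
6 160/281 32/25 2496/7025 6496/7025 -1 -5 N
7 8/13 4/5 6/65 46/65 -1 -4 W
final -2 -4 S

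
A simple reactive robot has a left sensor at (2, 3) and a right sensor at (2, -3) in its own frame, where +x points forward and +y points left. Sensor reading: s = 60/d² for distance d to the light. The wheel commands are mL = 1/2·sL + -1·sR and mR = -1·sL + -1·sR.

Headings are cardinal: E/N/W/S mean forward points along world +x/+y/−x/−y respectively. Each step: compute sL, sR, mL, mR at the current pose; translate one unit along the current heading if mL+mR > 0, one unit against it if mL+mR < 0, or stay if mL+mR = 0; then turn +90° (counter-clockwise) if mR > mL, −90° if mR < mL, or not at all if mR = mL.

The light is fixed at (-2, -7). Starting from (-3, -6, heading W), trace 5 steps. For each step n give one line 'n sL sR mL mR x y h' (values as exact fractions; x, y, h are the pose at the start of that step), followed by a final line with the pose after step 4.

n=0: pose=(-3,-6,W); sL=60/13, sR=12/5; mL=-6/65, mR=-456/65; mL+mR=-462/65 → advance -1; mR−mL=-90/13 → turn -1·90°
n=1: pose=(-2,-6,N); sL=10/3, sR=10/3; mL=-5/3, mR=-20/3; mL+mR=-25/3 → advance -1; mR−mL=-5 → turn -1·90°
n=2: pose=(-2,-7,E); sL=60/13, sR=60/13; mL=-30/13, mR=-120/13; mL+mR=-150/13 → advance -1; mR−mL=-90/13 → turn -1·90°
n=3: pose=(-3,-7,S); sL=15/2, sR=3; mL=3/4, mR=-21/2; mL+mR=-39/4 → advance -1; mR−mL=-45/4 → turn -1·90°
n=4: pose=(-3,-6,W); sL=60/13, sR=12/5; mL=-6/65, mR=-456/65; mL+mR=-462/65 → advance -1; mR−mL=-90/13 → turn -1·90°

0 60/13 12/5 -6/65 -456/65 -3 -6 W
1 10/3 10/3 -5/3 -20/3 -2 -6 N
2 60/13 60/13 -30/13 -120/13 -2 -7 E
3 15/2 3 3/4 -21/2 -3 -7 S
4 60/13 12/5 -6/65 -456/65 -3 -6 W
final -2 -6 N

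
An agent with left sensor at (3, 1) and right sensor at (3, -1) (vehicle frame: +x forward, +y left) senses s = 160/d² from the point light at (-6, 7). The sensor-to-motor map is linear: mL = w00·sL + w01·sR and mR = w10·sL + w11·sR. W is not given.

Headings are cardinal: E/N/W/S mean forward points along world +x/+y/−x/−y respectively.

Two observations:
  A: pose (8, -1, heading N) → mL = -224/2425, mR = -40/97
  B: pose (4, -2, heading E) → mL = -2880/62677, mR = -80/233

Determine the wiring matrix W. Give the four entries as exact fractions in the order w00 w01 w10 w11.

obs A: pose=(8,-1,N) → sL=80/97, sR=16/25, mL=-224/2425, mR=-40/97
obs B: pose=(4,-2,E) → sL=160/233, sR=160/269, mL=-2880/62677, mR=-80/233
sensor matrix S = [[80/97, 16/25], [160/233, 160/269]]; det S = 1552384/30398345
solve [mL_A; mL_B] = S·[w00; w01] and [mR_A; mR_B] = S·[w10; w11]:
  w00 = -1/2, w01 = 1/2, w10 = -1/2, w11 = 0

-1/2 1/2 -1/2 0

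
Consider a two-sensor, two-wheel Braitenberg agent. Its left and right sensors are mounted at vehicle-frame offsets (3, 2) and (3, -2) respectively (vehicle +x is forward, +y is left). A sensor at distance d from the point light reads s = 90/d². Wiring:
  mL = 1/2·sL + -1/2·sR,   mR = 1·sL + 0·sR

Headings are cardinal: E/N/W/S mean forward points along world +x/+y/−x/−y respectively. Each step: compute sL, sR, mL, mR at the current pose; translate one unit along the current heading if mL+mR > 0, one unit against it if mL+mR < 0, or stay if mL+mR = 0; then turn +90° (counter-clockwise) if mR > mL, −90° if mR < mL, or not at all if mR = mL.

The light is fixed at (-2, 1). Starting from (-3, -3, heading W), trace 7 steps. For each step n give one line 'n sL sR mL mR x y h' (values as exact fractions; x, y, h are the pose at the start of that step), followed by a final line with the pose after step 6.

n=0: pose=(-3,-3,W); sL=45/26, sR=9/2; mL=-18/13, mR=45/26; mL+mR=9/26 → advance +1; mR−mL=81/26 → turn +1·90°
n=1: pose=(-4,-3,S); sL=90/49, sR=18/13; mL=144/637, mR=90/49; mL+mR=1314/637 → advance +1; mR−mL=1026/637 → turn +1·90°
n=2: pose=(-4,-4,E); sL=9, sR=9/5; mL=18/5, mR=9; mL+mR=63/5 → advance +1; mR−mL=27/5 → turn +1·90°
n=3: pose=(-3,-4,N); sL=90/13, sR=18; mL=-72/13, mR=90/13; mL+mR=18/13 → advance +1; mR−mL=162/13 → turn +1·90°
n=4: pose=(-3,-3,W); sL=45/26, sR=9/2; mL=-18/13, mR=45/26; mL+mR=9/26 → advance +1; mR−mL=81/26 → turn +1·90°
n=5: pose=(-4,-3,S); sL=90/49, sR=18/13; mL=144/637, mR=90/49; mL+mR=1314/637 → advance +1; mR−mL=1026/637 → turn +1·90°
n=6: pose=(-4,-4,E); sL=9, sR=9/5; mL=18/5, mR=9; mL+mR=63/5 → advance +1; mR−mL=27/5 → turn +1·90°

0 45/26 9/2 -18/13 45/26 -3 -3 W
1 90/49 18/13 144/637 90/49 -4 -3 S
2 9 9/5 18/5 9 -4 -4 E
3 90/13 18 -72/13 90/13 -3 -4 N
4 45/26 9/2 -18/13 45/26 -3 -3 W
5 90/49 18/13 144/637 90/49 -4 -3 S
6 9 9/5 18/5 9 -4 -4 E
final -3 -4 N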